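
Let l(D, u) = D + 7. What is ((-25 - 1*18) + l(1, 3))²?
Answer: 1225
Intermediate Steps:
l(D, u) = 7 + D
((-25 - 1*18) + l(1, 3))² = ((-25 - 1*18) + (7 + 1))² = ((-25 - 18) + 8)² = (-43 + 8)² = (-35)² = 1225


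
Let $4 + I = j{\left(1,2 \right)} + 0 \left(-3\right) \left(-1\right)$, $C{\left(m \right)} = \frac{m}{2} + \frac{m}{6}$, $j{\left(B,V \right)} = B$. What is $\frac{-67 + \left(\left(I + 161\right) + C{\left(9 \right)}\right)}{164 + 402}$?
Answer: $\frac{97}{566} \approx 0.17138$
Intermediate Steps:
$C{\left(m \right)} = \frac{2 m}{3}$ ($C{\left(m \right)} = m \frac{1}{2} + m \frac{1}{6} = \frac{m}{2} + \frac{m}{6} = \frac{2 m}{3}$)
$I = -3$ ($I = -4 + \left(1 + 0 \left(-3\right) \left(-1\right)\right) = -4 + \left(1 + 0 \left(-1\right)\right) = -4 + \left(1 + 0\right) = -4 + 1 = -3$)
$\frac{-67 + \left(\left(I + 161\right) + C{\left(9 \right)}\right)}{164 + 402} = \frac{-67 + \left(\left(-3 + 161\right) + \frac{2}{3} \cdot 9\right)}{164 + 402} = \frac{-67 + \left(158 + 6\right)}{566} = \left(-67 + 164\right) \frac{1}{566} = 97 \cdot \frac{1}{566} = \frac{97}{566}$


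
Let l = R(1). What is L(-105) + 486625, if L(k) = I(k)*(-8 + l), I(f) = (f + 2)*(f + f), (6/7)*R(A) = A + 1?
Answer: 364055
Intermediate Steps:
R(A) = 7/6 + 7*A/6 (R(A) = 7*(A + 1)/6 = 7*(1 + A)/6 = 7/6 + 7*A/6)
I(f) = 2*f*(2 + f) (I(f) = (2 + f)*(2*f) = 2*f*(2 + f))
l = 7/3 (l = 7/6 + (7/6)*1 = 7/6 + 7/6 = 7/3 ≈ 2.3333)
L(k) = -34*k*(2 + k)/3 (L(k) = (2*k*(2 + k))*(-8 + 7/3) = (2*k*(2 + k))*(-17/3) = -34*k*(2 + k)/3)
L(-105) + 486625 = -34/3*(-105)*(2 - 105) + 486625 = -34/3*(-105)*(-103) + 486625 = -122570 + 486625 = 364055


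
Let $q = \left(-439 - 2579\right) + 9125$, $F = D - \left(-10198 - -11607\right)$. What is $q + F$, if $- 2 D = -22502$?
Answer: $15949$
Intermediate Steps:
$D = 11251$ ($D = \left(- \frac{1}{2}\right) \left(-22502\right) = 11251$)
$F = 9842$ ($F = 11251 - \left(-10198 - -11607\right) = 11251 - \left(-10198 + 11607\right) = 11251 - 1409 = 9842$)
$q = 6107$ ($q = -3018 + 9125 = 6107$)
$q + F = 6107 + 9842 = 15949$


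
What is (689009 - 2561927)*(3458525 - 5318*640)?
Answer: -103019854590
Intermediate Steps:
(689009 - 2561927)*(3458525 - 5318*640) = -1872918*(3458525 - 3403520) = -1872918*55005 = -103019854590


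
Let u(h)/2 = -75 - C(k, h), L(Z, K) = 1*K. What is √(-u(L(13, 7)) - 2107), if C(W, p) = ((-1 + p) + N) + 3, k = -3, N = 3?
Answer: I*√1933 ≈ 43.966*I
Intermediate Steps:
C(W, p) = 5 + p (C(W, p) = ((-1 + p) + 3) + 3 = (2 + p) + 3 = 5 + p)
L(Z, K) = K
u(h) = -160 - 2*h (u(h) = 2*(-75 - (5 + h)) = 2*(-75 + (-5 - h)) = 2*(-80 - h) = -160 - 2*h)
√(-u(L(13, 7)) - 2107) = √(-(-160 - 2*7) - 2107) = √(-(-160 - 14) - 2107) = √(-1*(-174) - 2107) = √(174 - 2107) = √(-1933) = I*√1933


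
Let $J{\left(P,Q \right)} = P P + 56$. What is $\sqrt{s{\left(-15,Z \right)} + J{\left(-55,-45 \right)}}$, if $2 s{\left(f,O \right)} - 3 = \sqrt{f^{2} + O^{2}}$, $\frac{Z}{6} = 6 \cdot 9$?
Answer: $\frac{\sqrt{12330 + 6 \sqrt{11689}}}{2} \approx 56.962$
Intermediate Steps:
$J{\left(P,Q \right)} = 56 + P^{2}$ ($J{\left(P,Q \right)} = P^{2} + 56 = 56 + P^{2}$)
$Z = 324$ ($Z = 6 \cdot 6 \cdot 9 = 6 \cdot 54 = 324$)
$s{\left(f,O \right)} = \frac{3}{2} + \frac{\sqrt{O^{2} + f^{2}}}{2}$ ($s{\left(f,O \right)} = \frac{3}{2} + \frac{\sqrt{f^{2} + O^{2}}}{2} = \frac{3}{2} + \frac{\sqrt{O^{2} + f^{2}}}{2}$)
$\sqrt{s{\left(-15,Z \right)} + J{\left(-55,-45 \right)}} = \sqrt{\left(\frac{3}{2} + \frac{\sqrt{324^{2} + \left(-15\right)^{2}}}{2}\right) + \left(56 + \left(-55\right)^{2}\right)} = \sqrt{\left(\frac{3}{2} + \frac{\sqrt{104976 + 225}}{2}\right) + \left(56 + 3025\right)} = \sqrt{\left(\frac{3}{2} + \frac{\sqrt{105201}}{2}\right) + 3081} = \sqrt{\left(\frac{3}{2} + \frac{3 \sqrt{11689}}{2}\right) + 3081} = \sqrt{\frac{6165}{2} + \frac{3 \sqrt{11689}}{2}}$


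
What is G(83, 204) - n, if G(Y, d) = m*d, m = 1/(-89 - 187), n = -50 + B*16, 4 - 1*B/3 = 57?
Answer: 59645/23 ≈ 2593.3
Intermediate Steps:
B = -159 (B = 12 - 3*57 = 12 - 171 = -159)
n = -2594 (n = -50 - 159*16 = -50 - 2544 = -2594)
m = -1/276 (m = 1/(-276) = -1/276 ≈ -0.0036232)
G(Y, d) = -d/276
G(83, 204) - n = -1/276*204 - 1*(-2594) = -17/23 + 2594 = 59645/23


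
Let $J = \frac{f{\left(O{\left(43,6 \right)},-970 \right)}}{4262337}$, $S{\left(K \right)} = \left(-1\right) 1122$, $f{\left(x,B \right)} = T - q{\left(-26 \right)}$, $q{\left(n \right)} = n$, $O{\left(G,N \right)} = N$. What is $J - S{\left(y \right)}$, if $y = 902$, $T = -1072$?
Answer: $\frac{4782341068}{4262337} \approx 1122.0$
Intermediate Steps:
$f{\left(x,B \right)} = -1046$ ($f{\left(x,B \right)} = -1072 - -26 = -1072 + 26 = -1046$)
$S{\left(K \right)} = -1122$
$J = - \frac{1046}{4262337} \approx -0.00024541$
$J - S{\left(y \right)} = - \frac{1046}{4262337} - -1122 = - \frac{1046}{4262337} + 1122 = \frac{4782341068}{4262337}$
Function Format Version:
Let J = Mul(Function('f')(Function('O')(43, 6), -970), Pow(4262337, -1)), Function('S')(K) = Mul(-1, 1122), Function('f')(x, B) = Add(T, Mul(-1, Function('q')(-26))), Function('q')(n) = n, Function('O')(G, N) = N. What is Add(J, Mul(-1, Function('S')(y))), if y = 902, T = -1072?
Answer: Rational(4782341068, 4262337) ≈ 1122.0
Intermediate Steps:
Function('f')(x, B) = -1046 (Function('f')(x, B) = Add(-1072, Mul(-1, -26)) = Add(-1072, 26) = -1046)
Function('S')(K) = -1122
J = Rational(-1046, 4262337) (J = Mul(-1046, Pow(4262337, -1)) = Mul(-1046, Rational(1, 4262337)) = Rational(-1046, 4262337) ≈ -0.00024541)
Add(J, Mul(-1, Function('S')(y))) = Add(Rational(-1046, 4262337), Mul(-1, -1122)) = Add(Rational(-1046, 4262337), 1122) = Rational(4782341068, 4262337)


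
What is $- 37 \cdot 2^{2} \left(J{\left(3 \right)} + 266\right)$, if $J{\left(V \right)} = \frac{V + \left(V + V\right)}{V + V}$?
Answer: $-39590$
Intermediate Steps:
$J{\left(V \right)} = \frac{3}{2}$ ($J{\left(V \right)} = \frac{V + 2 V}{2 V} = 3 V \frac{1}{2 V} = \frac{3}{2}$)
$- 37 \cdot 2^{2} \left(J{\left(3 \right)} + 266\right) = - 37 \cdot 2^{2} \left(\frac{3}{2} + 266\right) = \left(-37\right) 4 \cdot \frac{535}{2} = \left(-148\right) \frac{535}{2} = -39590$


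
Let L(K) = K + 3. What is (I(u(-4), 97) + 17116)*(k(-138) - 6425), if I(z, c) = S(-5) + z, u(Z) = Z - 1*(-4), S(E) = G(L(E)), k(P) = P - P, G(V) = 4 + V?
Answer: -109983150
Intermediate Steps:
L(K) = 3 + K
k(P) = 0
S(E) = 7 + E (S(E) = 4 + (3 + E) = 7 + E)
u(Z) = 4 + Z (u(Z) = Z + 4 = 4 + Z)
I(z, c) = 2 + z (I(z, c) = (7 - 5) + z = 2 + z)
(I(u(-4), 97) + 17116)*(k(-138) - 6425) = ((2 + (4 - 4)) + 17116)*(0 - 6425) = ((2 + 0) + 17116)*(-6425) = (2 + 17116)*(-6425) = 17118*(-6425) = -109983150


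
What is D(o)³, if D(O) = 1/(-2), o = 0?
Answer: -⅛ ≈ -0.12500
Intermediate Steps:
D(O) = -½
D(o)³ = (-½)³ = -⅛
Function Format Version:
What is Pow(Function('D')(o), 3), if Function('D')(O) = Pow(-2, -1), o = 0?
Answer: Rational(-1, 8) ≈ -0.12500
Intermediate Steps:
Function('D')(O) = Rational(-1, 2)
Pow(Function('D')(o), 3) = Pow(Rational(-1, 2), 3) = Rational(-1, 8)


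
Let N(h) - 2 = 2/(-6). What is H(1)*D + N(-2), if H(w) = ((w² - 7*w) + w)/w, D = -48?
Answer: 725/3 ≈ 241.67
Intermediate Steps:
N(h) = 5/3 (N(h) = 2 + 2/(-6) = 2 + 2*(-⅙) = 2 - ⅓ = 5/3)
H(w) = (w² - 6*w)/w
H(1)*D + N(-2) = (-6 + 1)*(-48) + 5/3 = -5*(-48) + 5/3 = 240 + 5/3 = 725/3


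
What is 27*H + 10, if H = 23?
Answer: 631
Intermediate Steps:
27*H + 10 = 27*23 + 10 = 621 + 10 = 631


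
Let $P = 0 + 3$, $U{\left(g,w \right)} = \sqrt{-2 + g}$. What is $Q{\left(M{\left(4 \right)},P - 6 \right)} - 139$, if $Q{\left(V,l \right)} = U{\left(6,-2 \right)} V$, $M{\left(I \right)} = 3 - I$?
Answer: $-141$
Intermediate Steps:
$P = 3$
$Q{\left(V,l \right)} = 2 V$ ($Q{\left(V,l \right)} = \sqrt{-2 + 6} V = \sqrt{4} V = 2 V$)
$Q{\left(M{\left(4 \right)},P - 6 \right)} - 139 = 2 \left(3 - 4\right) - 139 = 2 \left(-1\right) - 139 = -2 - 139 = -141$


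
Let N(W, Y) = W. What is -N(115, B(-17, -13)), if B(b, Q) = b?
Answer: -115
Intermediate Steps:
-N(115, B(-17, -13)) = -1*115 = -115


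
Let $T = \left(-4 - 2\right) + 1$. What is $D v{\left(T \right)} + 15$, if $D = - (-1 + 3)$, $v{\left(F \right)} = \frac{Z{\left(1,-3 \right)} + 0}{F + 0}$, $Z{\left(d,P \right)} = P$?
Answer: $\frac{69}{5} \approx 13.8$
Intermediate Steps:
$T = -5$ ($T = -6 + 1 = -5$)
$v{\left(F \right)} = - \frac{3}{F}$ ($v{\left(F \right)} = \frac{-3 + 0}{F + 0} = - \frac{3}{F}$)
$D = -2$ ($D = \left(-1\right) 2 = -2$)
$D v{\left(T \right)} + 15 = - 2 \left(- \frac{3}{-5}\right) + 15 = - 2 \left(\left(-3\right) \left(- \frac{1}{5}\right)\right) + 15 = \left(-2\right) \frac{3}{5} + 15 = - \frac{6}{5} + 15 = \frac{69}{5}$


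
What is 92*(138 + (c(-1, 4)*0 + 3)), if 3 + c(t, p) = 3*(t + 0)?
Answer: 12972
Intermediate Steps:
c(t, p) = -3 + 3*t (c(t, p) = -3 + 3*(t + 0) = -3 + 3*t)
92*(138 + (c(-1, 4)*0 + 3)) = 92*(138 + ((-3 + 3*(-1))*0 + 3)) = 92*(138 + ((-3 - 3)*0 + 3)) = 92*(138 + (-6*0 + 3)) = 92*(138 + (0 + 3)) = 92*(138 + 3) = 92*141 = 12972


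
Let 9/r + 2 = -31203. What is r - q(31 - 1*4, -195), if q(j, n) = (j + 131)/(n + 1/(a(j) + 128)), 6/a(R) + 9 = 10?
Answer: 660437099/815355445 ≈ 0.81000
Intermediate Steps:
r = -9/31205 (r = 9/(-2 - 31203) = 9/(-31205) = 9*(-1/31205) = -9/31205 ≈ -0.00028842)
a(R) = 6 (a(R) = 6/(-9 + 10) = 6/1 = 6*1 = 6)
q(j, n) = (131 + j)/(1/134 + n) (q(j, n) = (j + 131)/(n + 1/(6 + 128)) = (131 + j)/(n + 1/134) = (131 + j)/(1/134 + n))
r - q(31 - 1*4, -195) = -9/31205 - 134*(131 + (31 - 1*4))/(1 + 134*(-195)) = -9/31205 - 134*(131 + (31 - 4))/(1 - 26130) = -9/31205 - 134*(131 + 27)/(-26129) = -9/31205 - 134*(-1)*158/26129 = -9/31205 - 1*(-21172/26129) = -9/31205 + 21172/26129 = 660437099/815355445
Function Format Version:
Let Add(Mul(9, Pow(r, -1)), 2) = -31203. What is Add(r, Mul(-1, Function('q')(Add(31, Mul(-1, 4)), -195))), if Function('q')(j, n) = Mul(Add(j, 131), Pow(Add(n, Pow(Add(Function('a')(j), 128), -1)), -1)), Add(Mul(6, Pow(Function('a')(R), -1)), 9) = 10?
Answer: Rational(660437099, 815355445) ≈ 0.81000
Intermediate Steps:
r = Rational(-9, 31205) (r = Mul(9, Pow(Add(-2, -31203), -1)) = Mul(9, Pow(-31205, -1)) = Mul(9, Rational(-1, 31205)) = Rational(-9, 31205) ≈ -0.00028842)
Function('a')(R) = 6 (Function('a')(R) = Mul(6, Pow(Add(-9, 10), -1)) = Mul(6, Pow(1, -1)) = Mul(6, 1) = 6)
Function('q')(j, n) = Mul(Pow(Add(Rational(1, 134), n), -1), Add(131, j)) (Function('q')(j, n) = Mul(Add(j, 131), Pow(Add(n, Pow(Add(6, 128), -1)), -1)) = Mul(Add(131, j), Pow(Add(n, Pow(134, -1)), -1)) = Mul(Add(131, j), Pow(Add(n, Rational(1, 134)), -1)) = Mul(Add(131, j), Pow(Add(Rational(1, 134), n), -1)) = Mul(Pow(Add(Rational(1, 134), n), -1), Add(131, j)))
Add(r, Mul(-1, Function('q')(Add(31, Mul(-1, 4)), -195))) = Add(Rational(-9, 31205), Mul(-1, Mul(134, Pow(Add(1, Mul(134, -195)), -1), Add(131, Add(31, Mul(-1, 4)))))) = Add(Rational(-9, 31205), Mul(-1, Mul(134, Pow(Add(1, -26130), -1), Add(131, Add(31, -4))))) = Add(Rational(-9, 31205), Mul(-1, Mul(134, Pow(-26129, -1), Add(131, 27)))) = Add(Rational(-9, 31205), Mul(-1, Mul(134, Rational(-1, 26129), 158))) = Add(Rational(-9, 31205), Mul(-1, Rational(-21172, 26129))) = Add(Rational(-9, 31205), Rational(21172, 26129)) = Rational(660437099, 815355445)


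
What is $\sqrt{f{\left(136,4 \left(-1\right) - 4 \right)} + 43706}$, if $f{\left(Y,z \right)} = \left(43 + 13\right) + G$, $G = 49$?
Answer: $\sqrt{43811} \approx 209.31$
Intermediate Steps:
$f{\left(Y,z \right)} = 105$ ($f{\left(Y,z \right)} = \left(43 + 13\right) + 49 = 56 + 49 = 105$)
$\sqrt{f{\left(136,4 \left(-1\right) - 4 \right)} + 43706} = \sqrt{105 + 43706} = \sqrt{43811}$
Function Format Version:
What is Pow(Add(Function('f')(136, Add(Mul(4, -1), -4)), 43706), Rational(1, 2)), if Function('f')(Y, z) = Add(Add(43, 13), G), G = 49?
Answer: Pow(43811, Rational(1, 2)) ≈ 209.31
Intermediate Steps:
Function('f')(Y, z) = 105 (Function('f')(Y, z) = Add(Add(43, 13), 49) = Add(56, 49) = 105)
Pow(Add(Function('f')(136, Add(Mul(4, -1), -4)), 43706), Rational(1, 2)) = Pow(Add(105, 43706), Rational(1, 2)) = Pow(43811, Rational(1, 2))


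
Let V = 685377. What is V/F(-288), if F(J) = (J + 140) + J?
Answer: -685377/436 ≈ -1572.0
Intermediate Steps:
F(J) = 140 + 2*J (F(J) = (140 + J) + J = 140 + 2*J)
V/F(-288) = 685377/(140 + 2*(-288)) = 685377/(140 - 576) = 685377/(-436) = 685377*(-1/436) = -685377/436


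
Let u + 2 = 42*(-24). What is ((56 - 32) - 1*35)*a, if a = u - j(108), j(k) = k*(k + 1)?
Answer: 140602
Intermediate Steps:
u = -1010 (u = -2 + 42*(-24) = -2 - 1008 = -1010)
j(k) = k*(1 + k)
a = -12782 (a = -1010 - 108*(1 + 108) = -1010 - 108*109 = -1010 - 1*11772 = -1010 - 11772 = -12782)
((56 - 32) - 1*35)*a = ((56 - 32) - 1*35)*(-12782) = (24 - 35)*(-12782) = -11*(-12782) = 140602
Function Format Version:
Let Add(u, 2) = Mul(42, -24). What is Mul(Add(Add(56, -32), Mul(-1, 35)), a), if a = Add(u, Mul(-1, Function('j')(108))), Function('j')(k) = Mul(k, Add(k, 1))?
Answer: 140602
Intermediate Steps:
u = -1010 (u = Add(-2, Mul(42, -24)) = Add(-2, -1008) = -1010)
Function('j')(k) = Mul(k, Add(1, k))
a = -12782 (a = Add(-1010, Mul(-1, Mul(108, Add(1, 108)))) = Add(-1010, Mul(-1, Mul(108, 109))) = Add(-1010, Mul(-1, 11772)) = Add(-1010, -11772) = -12782)
Mul(Add(Add(56, -32), Mul(-1, 35)), a) = Mul(Add(Add(56, -32), Mul(-1, 35)), -12782) = Mul(Add(24, -35), -12782) = Mul(-11, -12782) = 140602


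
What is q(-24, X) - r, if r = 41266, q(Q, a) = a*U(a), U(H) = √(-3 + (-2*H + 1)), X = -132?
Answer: -41266 - 132*√262 ≈ -43403.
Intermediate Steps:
U(H) = √(-2 - 2*H) (U(H) = √(-3 + (1 - 2*H)) = √(-2 - 2*H))
q(Q, a) = a*√(-2 - 2*a)
q(-24, X) - r = -132*√(-2 - 2*(-132)) - 1*41266 = -132*√(-2 + 264) - 41266 = -132*√262 - 41266 = -41266 - 132*√262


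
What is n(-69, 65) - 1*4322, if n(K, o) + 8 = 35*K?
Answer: -6745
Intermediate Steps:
n(K, o) = -8 + 35*K
n(-69, 65) - 1*4322 = (-8 + 35*(-69)) - 1*4322 = (-8 - 2415) - 4322 = -2423 - 4322 = -6745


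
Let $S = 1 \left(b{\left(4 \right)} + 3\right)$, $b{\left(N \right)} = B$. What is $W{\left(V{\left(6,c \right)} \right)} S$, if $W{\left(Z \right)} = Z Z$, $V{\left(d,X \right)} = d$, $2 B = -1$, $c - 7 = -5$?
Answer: $90$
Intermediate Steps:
$c = 2$ ($c = 7 - 5 = 2$)
$B = - \frac{1}{2}$ ($B = \frac{1}{2} \left(-1\right) = - \frac{1}{2} \approx -0.5$)
$b{\left(N \right)} = - \frac{1}{2}$
$S = \frac{5}{2}$ ($S = 1 \left(- \frac{1}{2} + 3\right) = 1 \cdot \frac{5}{2} = \frac{5}{2} \approx 2.5$)
$W{\left(Z \right)} = Z^{2}$
$W{\left(V{\left(6,c \right)} \right)} S = 6^{2} \cdot \frac{5}{2} = 36 \cdot \frac{5}{2} = 90$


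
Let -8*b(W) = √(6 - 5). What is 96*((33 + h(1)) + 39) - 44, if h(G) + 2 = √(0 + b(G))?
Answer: 6676 + 24*I*√2 ≈ 6676.0 + 33.941*I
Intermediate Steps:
b(W) = -⅛ (b(W) = -√(6 - 5)/8 = -√1/8 = -⅛*1 = -⅛)
h(G) = -2 + I*√2/4 (h(G) = -2 + √(0 - ⅛) = -2 + √(-⅛) = -2 + I*√2/4)
96*((33 + h(1)) + 39) - 44 = 96*((33 + (-2 + I*√2/4)) + 39) - 44 = 96*((31 + I*√2/4) + 39) - 44 = 96*(70 + I*√2/4) - 44 = (6720 + 24*I*√2) - 44 = 6676 + 24*I*√2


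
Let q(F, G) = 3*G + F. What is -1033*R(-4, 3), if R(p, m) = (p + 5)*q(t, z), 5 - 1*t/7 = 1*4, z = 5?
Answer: -22726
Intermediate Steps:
t = 7 (t = 35 - 7*4 = 35 - 28 = 7)
q(F, G) = F + 3*G
R(p, m) = 110 + 22*p (R(p, m) = (p + 5)*(7 + 3*5) = (5 + p)*(7 + 15) = (5 + p)*22 = 110 + 22*p)
-1033*R(-4, 3) = -1033*(110 + 22*(-4)) = -1033*(110 - 88) = -1033*22 = -22726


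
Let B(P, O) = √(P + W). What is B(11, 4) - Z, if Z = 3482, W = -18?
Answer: -3482 + I*√7 ≈ -3482.0 + 2.6458*I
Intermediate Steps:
B(P, O) = √(-18 + P) (B(P, O) = √(P - 18) = √(-18 + P))
B(11, 4) - Z = √(-18 + 11) - 1*3482 = √(-7) - 3482 = I*√7 - 3482 = -3482 + I*√7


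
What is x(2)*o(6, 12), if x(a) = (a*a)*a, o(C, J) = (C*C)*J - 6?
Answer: 3408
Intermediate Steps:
o(C, J) = -6 + J*C**2 (o(C, J) = C**2*J - 6 = J*C**2 - 6 = -6 + J*C**2)
x(a) = a**3 (x(a) = a**2*a = a**3)
x(2)*o(6, 12) = 2**3*(-6 + 12*6**2) = 8*(-6 + 12*36) = 8*(-6 + 432) = 8*426 = 3408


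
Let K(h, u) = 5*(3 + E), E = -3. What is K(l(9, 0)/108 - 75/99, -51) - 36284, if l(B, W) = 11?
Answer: -36284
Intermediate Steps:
K(h, u) = 0 (K(h, u) = 5*(3 - 3) = 5*0 = 0)
K(l(9, 0)/108 - 75/99, -51) - 36284 = 0 - 36284 = -36284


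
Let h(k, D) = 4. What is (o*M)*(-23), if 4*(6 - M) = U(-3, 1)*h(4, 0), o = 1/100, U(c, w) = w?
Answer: -23/20 ≈ -1.1500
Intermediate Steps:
o = 1/100 ≈ 0.010000
M = 5 (M = 6 - 4/4 = 6 - ¼*4 = 6 - 1 = 5)
(o*M)*(-23) = ((1/100)*5)*(-23) = (1/20)*(-23) = -23/20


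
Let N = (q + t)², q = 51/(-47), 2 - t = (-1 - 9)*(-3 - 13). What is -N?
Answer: -55905529/2209 ≈ -25308.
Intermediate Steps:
t = -158 (t = 2 - (-1 - 9)*(-3 - 13) = 2 - (-10)*(-16) = 2 - 1*160 = 2 - 160 = -158)
q = -51/47 (q = 51*(-1/47) = -51/47 ≈ -1.0851)
N = 55905529/2209 (N = (-51/47 - 158)² = (-7477/47)² = 55905529/2209 ≈ 25308.)
-N = -1*55905529/2209 = -55905529/2209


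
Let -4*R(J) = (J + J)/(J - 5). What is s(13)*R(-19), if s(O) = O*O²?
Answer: -41743/48 ≈ -869.65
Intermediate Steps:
R(J) = -J/(2*(-5 + J)) (R(J) = -(J + J)/(4*(J - 5)) = -2*J/(4*(-5 + J)) = -J/(2*(-5 + J)))
s(O) = O³
s(13)*R(-19) = 13³*(-1*(-19)/(-10 + 2*(-19))) = 2197*(-1*(-19)/(-10 - 38)) = 2197*(-1*(-19)/(-48)) = 2197*(-1*(-19)*(-1/48)) = 2197*(-19/48) = -41743/48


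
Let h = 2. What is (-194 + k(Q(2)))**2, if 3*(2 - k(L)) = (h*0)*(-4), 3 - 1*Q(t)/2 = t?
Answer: 36864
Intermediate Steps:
Q(t) = 6 - 2*t
k(L) = 2 (k(L) = 2 - 2*0*(-4)/3 = 2 - 0*(-4) = 2 - 1/3*0 = 2 + 0 = 2)
(-194 + k(Q(2)))**2 = (-194 + 2)**2 = (-192)**2 = 36864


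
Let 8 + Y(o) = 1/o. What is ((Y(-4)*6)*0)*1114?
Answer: 0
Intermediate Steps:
Y(o) = -8 + 1/o
((Y(-4)*6)*0)*1114 = (((-8 + 1/(-4))*6)*0)*1114 = (((-8 - ¼)*6)*0)*1114 = (-33/4*6*0)*1114 = -99/2*0*1114 = 0*1114 = 0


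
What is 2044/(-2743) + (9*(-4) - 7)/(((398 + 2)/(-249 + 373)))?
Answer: -3860819/274300 ≈ -14.075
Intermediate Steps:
2044/(-2743) + (9*(-4) - 7)/(((398 + 2)/(-249 + 373))) = 2044*(-1/2743) + (-36 - 7)/((400/124)) = -2044/2743 - 43/(400*(1/124)) = -2044/2743 - 43/100/31 = -2044/2743 - 43*31/100 = -2044/2743 - 1333/100 = -3860819/274300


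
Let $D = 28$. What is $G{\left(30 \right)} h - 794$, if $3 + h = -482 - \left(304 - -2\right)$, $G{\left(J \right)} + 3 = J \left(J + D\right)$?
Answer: $-1374761$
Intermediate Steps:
$G{\left(J \right)} = -3 + J \left(28 + J\right)$ ($G{\left(J \right)} = -3 + J \left(J + 28\right) = -3 + J \left(28 + J\right)$)
$h = -791$ ($h = -3 - \left(786 + 2\right) = -3 - 788 = -791$)
$G{\left(30 \right)} h - 794 = \left(-3 + 30^{2} + 28 \cdot 30\right) \left(-791\right) - 794 = \left(-3 + 900 + 840\right) \left(-791\right) - 794 = 1737 \left(-791\right) - 794 = -1373967 - 794 = -1374761$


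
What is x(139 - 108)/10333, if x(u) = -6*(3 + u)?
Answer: -204/10333 ≈ -0.019743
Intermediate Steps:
x(u) = -18 - 6*u
x(139 - 108)/10333 = (-18 - 6*(139 - 108))/10333 = (-18 - 6*31)*(1/10333) = (-18 - 186)*(1/10333) = -204*1/10333 = -204/10333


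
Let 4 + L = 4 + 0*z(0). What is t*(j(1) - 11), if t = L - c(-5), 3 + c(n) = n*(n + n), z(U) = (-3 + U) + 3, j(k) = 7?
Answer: 188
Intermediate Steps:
z(U) = U
c(n) = -3 + 2*n² (c(n) = -3 + n*(n + n) = -3 + n*(2*n) = -3 + 2*n²)
L = 0 (L = -4 + (4 + 0*0) = -4 + (4 + 0) = -4 + 4 = 0)
t = -47 (t = 0 - (-3 + 2*(-5)²) = 0 - (-3 + 2*25) = 0 - (-3 + 50) = 0 - 1*47 = 0 - 47 = -47)
t*(j(1) - 11) = -47*(7 - 11) = -47*(-4) = 188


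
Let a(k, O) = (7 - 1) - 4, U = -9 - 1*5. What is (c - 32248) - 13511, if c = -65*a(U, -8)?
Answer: -45889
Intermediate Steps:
U = -14 (U = -9 - 5 = -14)
a(k, O) = 2 (a(k, O) = 6 - 4 = 2)
c = -130 (c = -65*2 = -130)
(c - 32248) - 13511 = (-130 - 32248) - 13511 = -32378 - 13511 = -45889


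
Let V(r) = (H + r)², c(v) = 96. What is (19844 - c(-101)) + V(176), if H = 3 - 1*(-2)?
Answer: 52509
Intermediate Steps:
H = 5 (H = 3 + 2 = 5)
V(r) = (5 + r)²
(19844 - c(-101)) + V(176) = (19844 - 1*96) + (5 + 176)² = (19844 - 96) + 181² = 19748 + 32761 = 52509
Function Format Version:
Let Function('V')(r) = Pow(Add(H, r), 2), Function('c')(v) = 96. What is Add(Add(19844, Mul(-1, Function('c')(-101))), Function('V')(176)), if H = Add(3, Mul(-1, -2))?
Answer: 52509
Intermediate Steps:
H = 5 (H = Add(3, 2) = 5)
Function('V')(r) = Pow(Add(5, r), 2)
Add(Add(19844, Mul(-1, Function('c')(-101))), Function('V')(176)) = Add(Add(19844, Mul(-1, 96)), Pow(Add(5, 176), 2)) = Add(Add(19844, -96), Pow(181, 2)) = Add(19748, 32761) = 52509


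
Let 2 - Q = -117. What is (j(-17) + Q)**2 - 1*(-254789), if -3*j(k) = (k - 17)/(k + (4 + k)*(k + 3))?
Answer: 65903480446/245025 ≈ 2.6897e+5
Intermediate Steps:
Q = 119 (Q = 2 - 1*(-117) = 2 + 117 = 119)
j(k) = -(-17 + k)/(3*(k + (3 + k)*(4 + k))) (j(k) = -(k - 17)/(3*(k + (4 + k)*(k + 3))) = -(-17 + k)/(3*(k + (4 + k)*(3 + k))) = -(-17 + k)/(3*(k + (3 + k)*(4 + k))))
(j(-17) + Q)**2 - 1*(-254789) = ((17 - 1*(-17))/(3*(12 + (-17)**2 + 8*(-17))) + 119)**2 - 1*(-254789) = ((17 + 17)/(3*(12 + 289 - 136)) + 119)**2 + 254789 = ((1/3)*34/165 + 119)**2 + 254789 = ((1/3)*(1/165)*34 + 119)**2 + 254789 = (34/495 + 119)**2 + 254789 = (58939/495)**2 + 254789 = 3473805721/245025 + 254789 = 65903480446/245025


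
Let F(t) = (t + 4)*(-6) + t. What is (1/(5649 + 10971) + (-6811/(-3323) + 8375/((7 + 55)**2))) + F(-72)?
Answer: 9028702834879/26537178930 ≈ 340.23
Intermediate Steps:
F(t) = -24 - 5*t (F(t) = (4 + t)*(-6) + t = (-24 - 6*t) + t = -24 - 5*t)
(1/(5649 + 10971) + (-6811/(-3323) + 8375/((7 + 55)**2))) + F(-72) = (1/(5649 + 10971) + (-6811/(-3323) + 8375/((7 + 55)**2))) + (-24 - 5*(-72)) = (1/16620 + (-6811*(-1/3323) + 8375/(62**2))) + (-24 + 360) = (1/16620 + (6811/3323 + 8375/3844)) + 336 = (1/16620 + 54011609/12773612) + 336 = 112210714399/26537178930 + 336 = 9028702834879/26537178930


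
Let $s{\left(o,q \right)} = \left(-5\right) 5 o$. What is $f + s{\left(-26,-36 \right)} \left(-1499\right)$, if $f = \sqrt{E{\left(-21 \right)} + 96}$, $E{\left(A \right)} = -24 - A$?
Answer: $-974350 + \sqrt{93} \approx -9.7434 \cdot 10^{5}$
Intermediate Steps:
$s{\left(o,q \right)} = - 25 o$
$f = \sqrt{93}$ ($f = \sqrt{\left(-24 - -21\right) + 96} = \sqrt{\left(-24 + 21\right) + 96} = \sqrt{-3 + 96} = \sqrt{93} \approx 9.6436$)
$f + s{\left(-26,-36 \right)} \left(-1499\right) = \sqrt{93} + \left(-25\right) \left(-26\right) \left(-1499\right) = \sqrt{93} + 650 \left(-1499\right) = \sqrt{93} - 974350 = -974350 + \sqrt{93}$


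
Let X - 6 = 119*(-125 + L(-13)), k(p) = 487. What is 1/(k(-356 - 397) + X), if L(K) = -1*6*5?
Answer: -1/17952 ≈ -5.5704e-5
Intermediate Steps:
L(K) = -30 (L(K) = -6*5 = -30)
X = -18439 (X = 6 + 119*(-125 - 30) = 6 + 119*(-155) = 6 - 18445 = -18439)
1/(k(-356 - 397) + X) = 1/(487 - 18439) = 1/(-17952) = -1/17952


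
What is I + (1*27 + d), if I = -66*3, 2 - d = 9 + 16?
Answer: -194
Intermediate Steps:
d = -23 (d = 2 - (9 + 16) = 2 - 1*25 = 2 - 25 = -23)
I = -198
I + (1*27 + d) = -198 + (1*27 - 23) = -198 + (27 - 23) = -198 + 4 = -194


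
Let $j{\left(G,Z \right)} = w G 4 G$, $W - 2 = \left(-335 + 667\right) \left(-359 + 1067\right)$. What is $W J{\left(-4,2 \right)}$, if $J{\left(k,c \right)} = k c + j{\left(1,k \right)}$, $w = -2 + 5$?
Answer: $940232$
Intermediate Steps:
$w = 3$
$W = 235058$ ($W = 2 + \left(-335 + 667\right) \left(-359 + 1067\right) = 2 + 332 \cdot 708 = 2 + 235056 = 235058$)
$j{\left(G,Z \right)} = 12 G^{2}$ ($j{\left(G,Z \right)} = 3 G 4 G = 12 G G = 12 G^{2}$)
$J{\left(k,c \right)} = 12 + c k$ ($J{\left(k,c \right)} = k c + 12 \cdot 1^{2} = c k + 12 \cdot 1 = c k + 12 = 12 + c k$)
$W J{\left(-4,2 \right)} = 235058 \left(12 + 2 \left(-4\right)\right) = 235058 \left(12 - 8\right) = 235058 \cdot 4 = 940232$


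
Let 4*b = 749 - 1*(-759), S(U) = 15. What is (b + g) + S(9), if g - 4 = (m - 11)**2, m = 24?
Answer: 565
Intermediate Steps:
g = 173 (g = 4 + (24 - 11)**2 = 4 + 13**2 = 4 + 169 = 173)
b = 377 (b = (749 - 1*(-759))/4 = (749 + 759)/4 = (1/4)*1508 = 377)
(b + g) + S(9) = (377 + 173) + 15 = 550 + 15 = 565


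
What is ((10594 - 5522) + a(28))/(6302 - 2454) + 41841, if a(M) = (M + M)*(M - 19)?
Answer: 20126218/481 ≈ 41842.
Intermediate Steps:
a(M) = 2*M*(-19 + M) (a(M) = (2*M)*(-19 + M) = 2*M*(-19 + M))
((10594 - 5522) + a(28))/(6302 - 2454) + 41841 = ((10594 - 5522) + 2*28*(-19 + 28))/(6302 - 2454) + 41841 = (5072 + 2*28*9)/3848 + 41841 = (5072 + 504)*(1/3848) + 41841 = 5576*(1/3848) + 41841 = 697/481 + 41841 = 20126218/481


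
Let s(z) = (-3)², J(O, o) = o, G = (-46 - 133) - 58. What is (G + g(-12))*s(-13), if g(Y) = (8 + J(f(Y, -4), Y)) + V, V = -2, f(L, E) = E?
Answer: -2187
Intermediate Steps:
G = -237 (G = -179 - 58 = -237)
s(z) = 9
g(Y) = 6 + Y (g(Y) = (8 + Y) - 2 = 6 + Y)
(G + g(-12))*s(-13) = (-237 + (6 - 12))*9 = (-237 - 6)*9 = -243*9 = -2187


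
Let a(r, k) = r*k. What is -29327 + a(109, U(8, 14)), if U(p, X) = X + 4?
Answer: -27365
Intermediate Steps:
U(p, X) = 4 + X
a(r, k) = k*r
-29327 + a(109, U(8, 14)) = -29327 + (4 + 14)*109 = -29327 + 18*109 = -29327 + 1962 = -27365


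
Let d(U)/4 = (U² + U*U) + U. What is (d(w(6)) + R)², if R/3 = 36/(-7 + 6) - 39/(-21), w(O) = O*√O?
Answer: 129650985/49 + 546192*√6/7 ≈ 2.8371e+6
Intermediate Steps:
w(O) = O^(3/2)
d(U) = 4*U + 8*U² (d(U) = 4*((U² + U*U) + U) = 4*((U² + U²) + U) = 4*(2*U² + U) = 4*(U + 2*U²) = 4*U + 8*U²)
R = -717/7 (R = 3*(36/(-7 + 6) - 39/(-21)) = 3*(36/(-1) - 39*(-1/21)) = 3*(36*(-1) + 13/7) = 3*(-36 + 13/7) = 3*(-239/7) = -717/7 ≈ -102.43)
(d(w(6)) + R)² = (4*6^(3/2)*(1 + 2*6^(3/2)) - 717/7)² = (4*(6*√6)*(1 + 2*(6*√6)) - 717/7)² = (4*(6*√6)*(1 + 12*√6) - 717/7)² = (24*√6*(1 + 12*√6) - 717/7)² = (-717/7 + 24*√6*(1 + 12*√6))²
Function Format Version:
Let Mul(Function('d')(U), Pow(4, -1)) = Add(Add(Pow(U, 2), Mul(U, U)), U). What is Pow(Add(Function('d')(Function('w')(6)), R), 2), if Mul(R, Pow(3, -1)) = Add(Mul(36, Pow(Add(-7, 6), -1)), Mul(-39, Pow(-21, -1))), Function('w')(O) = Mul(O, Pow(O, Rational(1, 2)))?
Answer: Add(Rational(129650985, 49), Mul(Rational(546192, 7), Pow(6, Rational(1, 2)))) ≈ 2.8371e+6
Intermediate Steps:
Function('w')(O) = Pow(O, Rational(3, 2))
Function('d')(U) = Add(Mul(4, U), Mul(8, Pow(U, 2))) (Function('d')(U) = Mul(4, Add(Add(Pow(U, 2), Mul(U, U)), U)) = Mul(4, Add(Add(Pow(U, 2), Pow(U, 2)), U)) = Mul(4, Add(Mul(2, Pow(U, 2)), U)) = Mul(4, Add(U, Mul(2, Pow(U, 2)))) = Add(Mul(4, U), Mul(8, Pow(U, 2))))
R = Rational(-717, 7) (R = Mul(3, Add(Mul(36, Pow(Add(-7, 6), -1)), Mul(-39, Pow(-21, -1)))) = Mul(3, Add(Mul(36, Pow(-1, -1)), Mul(-39, Rational(-1, 21)))) = Mul(3, Add(Mul(36, -1), Rational(13, 7))) = Mul(3, Add(-36, Rational(13, 7))) = Mul(3, Rational(-239, 7)) = Rational(-717, 7) ≈ -102.43)
Pow(Add(Function('d')(Function('w')(6)), R), 2) = Pow(Add(Mul(4, Pow(6, Rational(3, 2)), Add(1, Mul(2, Pow(6, Rational(3, 2))))), Rational(-717, 7)), 2) = Pow(Add(Mul(4, Mul(6, Pow(6, Rational(1, 2))), Add(1, Mul(2, Mul(6, Pow(6, Rational(1, 2)))))), Rational(-717, 7)), 2) = Pow(Add(Mul(4, Mul(6, Pow(6, Rational(1, 2))), Add(1, Mul(12, Pow(6, Rational(1, 2))))), Rational(-717, 7)), 2) = Pow(Add(Mul(24, Pow(6, Rational(1, 2)), Add(1, Mul(12, Pow(6, Rational(1, 2))))), Rational(-717, 7)), 2) = Pow(Add(Rational(-717, 7), Mul(24, Pow(6, Rational(1, 2)), Add(1, Mul(12, Pow(6, Rational(1, 2)))))), 2)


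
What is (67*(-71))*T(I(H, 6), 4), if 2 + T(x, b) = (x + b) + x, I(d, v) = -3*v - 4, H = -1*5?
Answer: 199794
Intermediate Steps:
H = -5
I(d, v) = -4 - 3*v
T(x, b) = -2 + b + 2*x (T(x, b) = -2 + ((x + b) + x) = -2 + ((b + x) + x) = -2 + (b + 2*x) = -2 + b + 2*x)
(67*(-71))*T(I(H, 6), 4) = (67*(-71))*(-2 + 4 + 2*(-4 - 3*6)) = -4757*(-2 + 4 + 2*(-4 - 18)) = -4757*(-2 + 4 + 2*(-22)) = -4757*(-2 + 4 - 44) = -4757*(-42) = 199794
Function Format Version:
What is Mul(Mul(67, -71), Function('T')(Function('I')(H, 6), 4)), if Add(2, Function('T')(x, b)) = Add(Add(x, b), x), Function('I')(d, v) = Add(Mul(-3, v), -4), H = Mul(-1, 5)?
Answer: 199794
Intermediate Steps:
H = -5
Function('I')(d, v) = Add(-4, Mul(-3, v))
Function('T')(x, b) = Add(-2, b, Mul(2, x)) (Function('T')(x, b) = Add(-2, Add(Add(x, b), x)) = Add(-2, Add(Add(b, x), x)) = Add(-2, Add(b, Mul(2, x))) = Add(-2, b, Mul(2, x)))
Mul(Mul(67, -71), Function('T')(Function('I')(H, 6), 4)) = Mul(Mul(67, -71), Add(-2, 4, Mul(2, Add(-4, Mul(-3, 6))))) = Mul(-4757, Add(-2, 4, Mul(2, Add(-4, -18)))) = Mul(-4757, Add(-2, 4, Mul(2, -22))) = Mul(-4757, Add(-2, 4, -44)) = Mul(-4757, -42) = 199794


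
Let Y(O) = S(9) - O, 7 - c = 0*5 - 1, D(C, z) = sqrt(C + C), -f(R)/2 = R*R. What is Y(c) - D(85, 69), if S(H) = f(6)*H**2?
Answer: -5840 - sqrt(170) ≈ -5853.0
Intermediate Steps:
f(R) = -2*R**2 (f(R) = -2*R*R = -2*R**2)
S(H) = -72*H**2 (S(H) = (-2*6**2)*H**2 = (-2*36)*H**2 = -72*H**2)
D(C, z) = sqrt(2)*sqrt(C) (D(C, z) = sqrt(2*C) = sqrt(2)*sqrt(C))
c = 8 (c = 7 - (0*5 - 1) = 7 - (0 - 1) = 7 - 1*(-1) = 7 + 1 = 8)
Y(O) = -5832 - O (Y(O) = -72*9**2 - O = -72*81 - O = -5832 - O)
Y(c) - D(85, 69) = (-5832 - 1*8) - sqrt(2)*sqrt(85) = (-5832 - 8) - sqrt(170) = -5840 - sqrt(170)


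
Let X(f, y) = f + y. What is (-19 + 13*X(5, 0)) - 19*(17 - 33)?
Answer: 350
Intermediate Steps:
(-19 + 13*X(5, 0)) - 19*(17 - 33) = (-19 + 13*(5 + 0)) - 19*(17 - 33) = (-19 + 13*5) - 19*(-16) = (-19 + 65) - 1*(-304) = 46 + 304 = 350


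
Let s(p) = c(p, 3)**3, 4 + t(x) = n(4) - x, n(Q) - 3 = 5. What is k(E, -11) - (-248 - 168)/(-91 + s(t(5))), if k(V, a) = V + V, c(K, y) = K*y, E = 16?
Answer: 1680/59 ≈ 28.475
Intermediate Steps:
n(Q) = 8 (n(Q) = 3 + 5 = 8)
t(x) = 4 - x (t(x) = -4 + (8 - x) = 4 - x)
k(V, a) = 2*V
s(p) = 27*p**3 (s(p) = (p*3)**3 = (3*p)**3 = 27*p**3)
k(E, -11) - (-248 - 168)/(-91 + s(t(5))) = 2*16 - (-248 - 168)/(-91 + 27*(4 - 1*5)**3) = 32 - (-416)/(-91 + 27*(4 - 5)**3) = 32 - (-416)/(-91 + 27*(-1)**3) = 32 - (-416)/(-91 + 27*(-1)) = 32 - (-416)/(-91 - 27) = 32 - (-416)/(-118) = 32 - (-416)*(-1)/118 = 32 - 1*208/59 = 32 - 208/59 = 1680/59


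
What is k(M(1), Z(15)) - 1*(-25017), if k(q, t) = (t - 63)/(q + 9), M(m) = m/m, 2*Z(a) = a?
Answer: 500229/20 ≈ 25011.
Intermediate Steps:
Z(a) = a/2
M(m) = 1
k(q, t) = (-63 + t)/(9 + q)
k(M(1), Z(15)) - 1*(-25017) = (-63 + (½)*15)/(9 + 1) - 1*(-25017) = (-63 + 15/2)/10 + 25017 = (⅒)*(-111/2) + 25017 = -111/20 + 25017 = 500229/20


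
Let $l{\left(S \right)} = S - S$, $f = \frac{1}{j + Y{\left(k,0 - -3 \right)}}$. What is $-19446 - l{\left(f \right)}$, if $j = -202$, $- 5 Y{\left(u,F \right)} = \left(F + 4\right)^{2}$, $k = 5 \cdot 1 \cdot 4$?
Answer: $-19446$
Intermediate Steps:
$k = 20$ ($k = 5 \cdot 4 = 20$)
$Y{\left(u,F \right)} = - \frac{\left(4 + F\right)^{2}}{5}$ ($Y{\left(u,F \right)} = - \frac{\left(F + 4\right)^{2}}{5} = - \frac{\left(4 + F\right)^{2}}{5}$)
$f = - \frac{5}{1059}$ ($f = \frac{1}{-202 - \frac{\left(4 + \left(0 - -3\right)\right)^{2}}{5}} = \frac{1}{-202 - \frac{\left(4 + \left(0 + 3\right)\right)^{2}}{5}} = \frac{1}{-202 - \frac{\left(4 + 3\right)^{2}}{5}} = \frac{1}{-202 - \frac{7^{2}}{5}} = \frac{1}{-202 - \frac{49}{5}} = \frac{1}{- \frac{1059}{5}} = - \frac{5}{1059} \approx -0.0047214$)
$l{\left(S \right)} = 0$
$-19446 - l{\left(f \right)} = -19446 - 0 = -19446 + 0 = -19446$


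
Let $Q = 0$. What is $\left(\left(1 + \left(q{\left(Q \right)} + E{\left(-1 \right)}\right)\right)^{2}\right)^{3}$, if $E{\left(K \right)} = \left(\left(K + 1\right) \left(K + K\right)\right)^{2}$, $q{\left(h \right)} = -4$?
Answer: $729$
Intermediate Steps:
$E{\left(K \right)} = 4 K^{2} \left(1 + K\right)^{2}$ ($E{\left(K \right)} = \left(\left(1 + K\right) 2 K\right)^{2} = \left(2 K \left(1 + K\right)\right)^{2} = 4 K^{2} \left(1 + K\right)^{2}$)
$\left(\left(1 + \left(q{\left(Q \right)} + E{\left(-1 \right)}\right)\right)^{2}\right)^{3} = \left(\left(1 - \left(4 - 4 \left(-1\right)^{2} \left(1 - 1\right)^{2}\right)\right)^{2}\right)^{3} = \left(\left(1 - \left(4 - 4 \cdot 0^{2}\right)\right)^{2}\right)^{3} = \left(\left(1 - \left(4 - 0\right)\right)^{2}\right)^{3} = \left(\left(1 + \left(-4 + 0\right)\right)^{2}\right)^{3} = \left(\left(1 - 4\right)^{2}\right)^{3} = \left(\left(-3\right)^{2}\right)^{3} = 9^{3} = 729$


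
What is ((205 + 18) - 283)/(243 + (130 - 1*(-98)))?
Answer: -20/157 ≈ -0.12739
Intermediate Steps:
((205 + 18) - 283)/(243 + (130 - 1*(-98))) = (223 - 283)/(243 + (130 + 98)) = -60/(243 + 228) = -60/471 = -60*1/471 = -20/157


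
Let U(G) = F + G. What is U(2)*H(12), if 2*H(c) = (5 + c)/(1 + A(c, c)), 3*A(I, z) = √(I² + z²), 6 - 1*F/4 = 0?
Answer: -221/31 + 884*√2/31 ≈ 33.199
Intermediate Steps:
F = 24 (F = 24 - 4*0 = 24 + 0 = 24)
A(I, z) = √(I² + z²)/3
H(c) = (5 + c)/(2*(1 + √2*√(c²)/3)) (H(c) = ((5 + c)/(1 + √(c² + c²)/3))/2 = ((5 + c)/(1 + √(2*c²)/3))/2 = ((5 + c)/(1 + (√2*√(c²))/3))/2 = ((5 + c)/(1 + √2*√(c²)/3))/2 = (5 + c)/(2*(1 + √2*√(c²)/3)))
U(G) = 24 + G
U(2)*H(12) = (24 + 2)*(3*(5 + 12)/(2*(3 + √2*√(12²)))) = 26*((3/2)*17/(3 + √2*√144)) = 26*((3/2)*17/(3 + √2*12)) = 26*((3/2)*17/(3 + 12*√2)) = 26*(51/(2*(3 + 12*√2))) = 663/(3 + 12*√2)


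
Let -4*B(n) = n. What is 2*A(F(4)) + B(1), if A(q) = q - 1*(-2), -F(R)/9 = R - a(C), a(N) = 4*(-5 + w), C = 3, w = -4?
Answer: -2865/4 ≈ -716.25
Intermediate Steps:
B(n) = -n/4
a(N) = -36 (a(N) = 4*(-5 - 4) = 4*(-9) = -36)
F(R) = -324 - 9*R (F(R) = -9*(R - 1*(-36)) = -9*(R + 36) = -9*(36 + R) = -324 - 9*R)
A(q) = 2 + q (A(q) = q + 2 = 2 + q)
2*A(F(4)) + B(1) = 2*(2 + (-324 - 9*4)) - ¼*1 = 2*(2 + (-324 - 36)) - ¼ = 2*(2 - 360) - ¼ = 2*(-358) - ¼ = -716 - ¼ = -2865/4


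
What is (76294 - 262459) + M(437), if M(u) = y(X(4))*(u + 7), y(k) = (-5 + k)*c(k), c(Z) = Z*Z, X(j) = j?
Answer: -193269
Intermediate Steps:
c(Z) = Z**2
y(k) = k**2*(-5 + k) (y(k) = (-5 + k)*k**2 = k**2*(-5 + k))
M(u) = -112 - 16*u (M(u) = (4**2*(-5 + 4))*(u + 7) = (16*(-1))*(7 + u) = -16*(7 + u) = -112 - 16*u)
(76294 - 262459) + M(437) = (76294 - 262459) + (-112 - 16*437) = -186165 + (-112 - 6992) = -186165 - 7104 = -193269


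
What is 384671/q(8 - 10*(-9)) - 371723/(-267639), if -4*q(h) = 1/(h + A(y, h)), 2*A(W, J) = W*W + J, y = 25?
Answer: -189227543359699/267639 ≈ -7.0702e+8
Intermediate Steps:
A(W, J) = J/2 + W²/2 (A(W, J) = (W*W + J)/2 = (W² + J)/2 = (J + W²)/2 = J/2 + W²/2)
q(h) = -1/(4*(625/2 + 3*h/2)) (q(h) = -1/(4*(h + (h/2 + (½)*25²))) = -1/(4*(h + (h/2 + (½)*625))) = -1/(4*(h + (h/2 + 625/2))) = -1/(4*(h + (625/2 + h/2))) = -1/(4*(625/2 + 3*h/2)))
384671/q(8 - 10*(-9)) - 371723/(-267639) = 384671/((-1/(1250 + 6*(8 - 10*(-9))))) - 371723/(-267639) = 384671/((-1/(1250 + 6*(8 + 90)))) - 371723*(-1/267639) = 384671/((-1/(1250 + 6*98))) + 371723/267639 = 384671/((-1/(1250 + 588))) + 371723/267639 = 384671/((-1/1838)) + 371723/267639 = 384671/((-1*1/1838)) + 371723/267639 = 384671/(-1/1838) + 371723/267639 = 384671*(-1838) + 371723/267639 = -707025298 + 371723/267639 = -189227543359699/267639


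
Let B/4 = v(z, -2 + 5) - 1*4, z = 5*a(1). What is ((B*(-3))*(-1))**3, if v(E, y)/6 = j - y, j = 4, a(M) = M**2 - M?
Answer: 13824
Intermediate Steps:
z = 0 (z = 5*(1*(-1 + 1)) = 5*(1*0) = 5*0 = 0)
v(E, y) = 24 - 6*y (v(E, y) = 6*(4 - y) = 24 - 6*y)
B = 8 (B = 4*((24 - 6*(-2 + 5)) - 1*4) = 4*((24 - 6*3) - 4) = 4*((24 - 18) - 4) = 4*(6 - 4) = 4*2 = 8)
((B*(-3))*(-1))**3 = ((8*(-3))*(-1))**3 = (-24*(-1))**3 = 24**3 = 13824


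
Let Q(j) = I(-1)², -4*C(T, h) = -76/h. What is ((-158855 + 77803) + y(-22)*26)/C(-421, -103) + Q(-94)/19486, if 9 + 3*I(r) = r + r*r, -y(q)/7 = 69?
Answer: 187880699551/370234 ≈ 5.0746e+5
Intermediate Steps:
y(q) = -483 (y(q) = -7*69 = -483)
C(T, h) = 19/h (C(T, h) = -(-19)/h = 19/h)
I(r) = -3 + r/3 + r²/3 (I(r) = -3 + (r + r*r)/3 = -3 + (r + r²)/3 = -3 + (r/3 + r²/3) = -3 + r/3 + r²/3)
Q(j) = 9 (Q(j) = (-3 + (⅓)*(-1) + (⅓)*(-1)²)² = (-3 - ⅓ + (⅓)*1)² = (-3 - ⅓ + ⅓)² = (-3)² = 9)
((-158855 + 77803) + y(-22)*26)/C(-421, -103) + Q(-94)/19486 = ((-158855 + 77803) - 483*26)/((19/(-103))) + 9/19486 = (-81052 - 12558)/((19*(-1/103))) + 9*(1/19486) = -93610/(-19/103) + 9/19486 = -93610*(-103/19) + 9/19486 = 9641830/19 + 9/19486 = 187880699551/370234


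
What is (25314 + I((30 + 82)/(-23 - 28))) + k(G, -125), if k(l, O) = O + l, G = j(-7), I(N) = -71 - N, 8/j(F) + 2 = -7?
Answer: 3843254/153 ≈ 25119.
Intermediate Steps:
j(F) = -8/9 (j(F) = 8/(-2 - 7) = 8/(-9) = 8*(-⅑) = -8/9)
G = -8/9 ≈ -0.88889
(25314 + I((30 + 82)/(-23 - 28))) + k(G, -125) = (25314 + (-71 - (30 + 82)/(-23 - 28))) + (-125 - 8/9) = (25314 + (-71 - 112/(-51))) - 1133/9 = (25314 + (-71 - 112*(-1)/51)) - 1133/9 = (25314 + (-71 - 1*(-112/51))) - 1133/9 = (25314 + (-71 + 112/51)) - 1133/9 = (25314 - 3509/51) - 1133/9 = 1287505/51 - 1133/9 = 3843254/153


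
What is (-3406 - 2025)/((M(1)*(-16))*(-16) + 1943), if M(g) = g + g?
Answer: -5431/2455 ≈ -2.2122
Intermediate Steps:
M(g) = 2*g
(-3406 - 2025)/((M(1)*(-16))*(-16) + 1943) = (-3406 - 2025)/(((2*1)*(-16))*(-16) + 1943) = -5431/((2*(-16))*(-16) + 1943) = -5431/(-32*(-16) + 1943) = -5431/(512 + 1943) = -5431/2455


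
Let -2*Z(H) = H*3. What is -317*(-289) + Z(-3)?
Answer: 183235/2 ≈ 91618.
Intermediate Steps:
Z(H) = -3*H/2 (Z(H) = -H*3/2 = -3*H/2)
-317*(-289) + Z(-3) = -317*(-289) - 3/2*(-3) = 91613 + 9/2 = 183235/2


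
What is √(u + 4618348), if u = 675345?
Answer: √5293693 ≈ 2300.8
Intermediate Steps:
√(u + 4618348) = √(675345 + 4618348) = √5293693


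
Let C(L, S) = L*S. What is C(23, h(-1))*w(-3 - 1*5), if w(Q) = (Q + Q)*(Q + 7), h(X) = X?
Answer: -368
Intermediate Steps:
w(Q) = 2*Q*(7 + Q) (w(Q) = (2*Q)*(7 + Q) = 2*Q*(7 + Q))
C(23, h(-1))*w(-3 - 1*5) = (23*(-1))*(2*(-3 - 1*5)*(7 + (-3 - 1*5))) = -46*(-3 - 5)*(7 + (-3 - 5)) = -46*(-8)*(7 - 8) = -46*(-8)*(-1) = -23*16 = -368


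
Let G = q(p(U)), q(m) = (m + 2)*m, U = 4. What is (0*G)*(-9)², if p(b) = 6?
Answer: 0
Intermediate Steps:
q(m) = m*(2 + m) (q(m) = (2 + m)*m = m*(2 + m))
G = 48 (G = 6*(2 + 6) = 6*8 = 48)
(0*G)*(-9)² = (0*48)*(-9)² = 0*81 = 0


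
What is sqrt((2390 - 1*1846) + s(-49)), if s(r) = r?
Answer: 3*sqrt(55) ≈ 22.249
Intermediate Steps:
sqrt((2390 - 1*1846) + s(-49)) = sqrt((2390 - 1*1846) - 49) = sqrt((2390 - 1846) - 49) = sqrt(544 - 49) = sqrt(495) = 3*sqrt(55)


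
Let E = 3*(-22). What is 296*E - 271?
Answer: -19807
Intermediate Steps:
E = -66
296*E - 271 = 296*(-66) - 271 = -19536 - 271 = -19807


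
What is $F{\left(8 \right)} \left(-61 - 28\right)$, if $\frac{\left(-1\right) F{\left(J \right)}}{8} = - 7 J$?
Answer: $-39872$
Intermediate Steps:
$F{\left(J \right)} = 56 J$ ($F{\left(J \right)} = - 8 \left(- 7 J\right) = 56 J$)
$F{\left(8 \right)} \left(-61 - 28\right) = 56 \cdot 8 \left(-61 - 28\right) = 448 \left(-89\right) = -39872$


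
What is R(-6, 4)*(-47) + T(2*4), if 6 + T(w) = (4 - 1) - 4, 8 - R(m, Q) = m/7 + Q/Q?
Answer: -2634/7 ≈ -376.29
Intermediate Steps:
R(m, Q) = 7 - m/7 (R(m, Q) = 8 - (m/7 + Q/Q) = 8 - (m*(⅐) + 1) = 8 - (m/7 + 1) = 8 - (1 + m/7) = 8 + (-1 - m/7) = 7 - m/7)
T(w) = -7 (T(w) = -6 + ((4 - 1) - 4) = -6 + (3 - 4) = -6 - 1 = -7)
R(-6, 4)*(-47) + T(2*4) = (7 - ⅐*(-6))*(-47) - 7 = (7 + 6/7)*(-47) - 7 = (55/7)*(-47) - 7 = -2585/7 - 7 = -2634/7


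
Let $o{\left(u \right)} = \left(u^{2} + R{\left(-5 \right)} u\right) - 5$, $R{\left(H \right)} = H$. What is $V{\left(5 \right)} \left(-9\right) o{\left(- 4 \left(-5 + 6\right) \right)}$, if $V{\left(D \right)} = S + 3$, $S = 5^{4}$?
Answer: $-175212$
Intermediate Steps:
$S = 625$
$V{\left(D \right)} = 628$ ($V{\left(D \right)} = 625 + 3 = 628$)
$o{\left(u \right)} = -5 + u^{2} - 5 u$ ($o{\left(u \right)} = \left(u^{2} - 5 u\right) - 5 = -5 + u^{2} - 5 u$)
$V{\left(5 \right)} \left(-9\right) o{\left(- 4 \left(-5 + 6\right) \right)} = 628 \left(-9\right) \left(-5 + \left(- 4 \left(-5 + 6\right)\right)^{2} - 5 \left(- 4 \left(-5 + 6\right)\right)\right) = - 5652 \left(-5 + \left(\left(-4\right) 1\right)^{2} - 5 \left(\left(-4\right) 1\right)\right) = - 5652 \left(-5 + \left(-4\right)^{2} - -20\right) = - 5652 \left(-5 + 16 + 20\right) = \left(-5652\right) 31 = -175212$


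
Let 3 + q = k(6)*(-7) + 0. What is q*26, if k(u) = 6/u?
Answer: -260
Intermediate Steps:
q = -10 (q = -3 + ((6/6)*(-7) + 0) = -3 + ((6*(⅙))*(-7) + 0) = -3 + (1*(-7) + 0) = -3 + (-7 + 0) = -3 - 7 = -10)
q*26 = -10*26 = -260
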